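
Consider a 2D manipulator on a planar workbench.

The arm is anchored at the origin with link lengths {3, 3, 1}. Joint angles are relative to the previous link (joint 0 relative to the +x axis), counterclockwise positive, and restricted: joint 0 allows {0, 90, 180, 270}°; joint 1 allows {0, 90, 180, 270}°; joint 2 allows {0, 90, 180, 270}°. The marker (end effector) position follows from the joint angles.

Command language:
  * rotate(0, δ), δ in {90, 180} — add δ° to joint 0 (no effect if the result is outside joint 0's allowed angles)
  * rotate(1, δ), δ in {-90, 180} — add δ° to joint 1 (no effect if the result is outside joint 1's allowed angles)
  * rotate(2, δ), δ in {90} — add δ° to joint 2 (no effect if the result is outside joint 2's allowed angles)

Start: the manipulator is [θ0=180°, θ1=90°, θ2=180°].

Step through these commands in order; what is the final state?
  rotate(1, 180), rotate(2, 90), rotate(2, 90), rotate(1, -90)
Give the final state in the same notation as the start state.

begin: [θ0=180°, θ1=90°, θ2=180°]
step 1 (rotate(1, 180)): [θ0=180°, θ1=270°, θ2=180°]
step 2 (rotate(2, 90)): [θ0=180°, θ1=270°, θ2=270°]
step 3 (rotate(2, 90)): [θ0=180°, θ1=270°, θ2=0°]
step 4 (rotate(1, -90)): [θ0=180°, θ1=180°, θ2=0°]

[θ0=180°, θ1=180°, θ2=0°]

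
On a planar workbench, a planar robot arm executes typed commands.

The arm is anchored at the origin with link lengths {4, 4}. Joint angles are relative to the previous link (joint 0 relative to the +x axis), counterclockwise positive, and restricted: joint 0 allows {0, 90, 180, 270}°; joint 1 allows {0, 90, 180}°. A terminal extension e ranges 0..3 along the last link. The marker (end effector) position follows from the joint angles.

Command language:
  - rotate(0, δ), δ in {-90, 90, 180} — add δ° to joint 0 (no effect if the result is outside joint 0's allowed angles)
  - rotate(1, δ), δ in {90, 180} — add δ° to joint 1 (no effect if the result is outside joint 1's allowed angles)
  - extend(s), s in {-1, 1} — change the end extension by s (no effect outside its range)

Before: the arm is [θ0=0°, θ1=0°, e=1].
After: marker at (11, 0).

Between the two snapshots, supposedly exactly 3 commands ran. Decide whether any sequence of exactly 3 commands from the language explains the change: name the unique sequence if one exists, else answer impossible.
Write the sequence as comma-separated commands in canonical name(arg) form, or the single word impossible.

start: [θ0=0°, θ1=0°, e=1]
t=1 extend(1) ⇒ [θ0=0°, θ1=0°, e=2]
t=2 extend(1) ⇒ [θ0=0°, θ1=0°, e=3]
t=3 extend(1) ⇒ [θ0=0°, θ1=0°, e=3]
all 343 alternatives checked — unique.

extend(1), extend(1), extend(1)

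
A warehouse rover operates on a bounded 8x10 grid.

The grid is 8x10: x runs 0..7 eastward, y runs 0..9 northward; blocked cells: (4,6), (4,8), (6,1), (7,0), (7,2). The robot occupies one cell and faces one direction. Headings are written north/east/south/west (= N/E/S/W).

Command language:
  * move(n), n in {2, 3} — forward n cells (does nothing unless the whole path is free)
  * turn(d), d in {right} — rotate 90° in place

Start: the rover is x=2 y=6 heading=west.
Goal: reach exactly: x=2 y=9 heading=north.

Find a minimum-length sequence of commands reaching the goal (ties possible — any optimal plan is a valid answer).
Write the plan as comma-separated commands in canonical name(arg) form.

from: x=2 y=6 heading=west
[1] after turn(right): x=2 y=6 heading=north
[2] after move(3): x=2 y=9 heading=north
shorter routes all fall short; 2 is best.

turn(right), move(3)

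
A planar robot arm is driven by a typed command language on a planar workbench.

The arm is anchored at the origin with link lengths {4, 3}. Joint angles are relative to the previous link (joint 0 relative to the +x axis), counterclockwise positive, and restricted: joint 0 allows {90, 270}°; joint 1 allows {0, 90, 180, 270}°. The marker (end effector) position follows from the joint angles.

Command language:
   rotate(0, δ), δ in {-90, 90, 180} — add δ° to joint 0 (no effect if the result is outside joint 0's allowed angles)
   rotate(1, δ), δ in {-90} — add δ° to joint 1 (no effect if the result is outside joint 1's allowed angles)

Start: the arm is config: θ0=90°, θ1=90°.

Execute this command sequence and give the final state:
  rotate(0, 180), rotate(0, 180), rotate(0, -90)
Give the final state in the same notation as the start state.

config: θ0=90°, θ1=90°

t0: config: θ0=90°, θ1=90°
1. rotate(0, 180) → config: θ0=270°, θ1=90°
2. rotate(0, 180) → config: θ0=90°, θ1=90°
3. rotate(0, -90) → config: θ0=90°, θ1=90°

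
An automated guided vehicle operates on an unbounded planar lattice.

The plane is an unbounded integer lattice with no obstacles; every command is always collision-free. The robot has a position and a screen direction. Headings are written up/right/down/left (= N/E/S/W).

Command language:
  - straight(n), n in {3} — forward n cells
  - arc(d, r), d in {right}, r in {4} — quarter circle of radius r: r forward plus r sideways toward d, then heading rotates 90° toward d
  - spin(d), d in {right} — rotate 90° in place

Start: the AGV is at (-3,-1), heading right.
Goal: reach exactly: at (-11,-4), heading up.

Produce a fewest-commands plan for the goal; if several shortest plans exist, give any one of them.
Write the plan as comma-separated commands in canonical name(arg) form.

t0: at (-3,-1), heading right
[1] after spin(right): at (-3,-1), heading down
[2] after straight(3): at (-3,-4), heading down
[3] after arc(right, 4): at (-7,-8), heading left
[4] after arc(right, 4): at (-11,-4), heading up
shorter routes all fall short; 4 is best.

spin(right), straight(3), arc(right, 4), arc(right, 4)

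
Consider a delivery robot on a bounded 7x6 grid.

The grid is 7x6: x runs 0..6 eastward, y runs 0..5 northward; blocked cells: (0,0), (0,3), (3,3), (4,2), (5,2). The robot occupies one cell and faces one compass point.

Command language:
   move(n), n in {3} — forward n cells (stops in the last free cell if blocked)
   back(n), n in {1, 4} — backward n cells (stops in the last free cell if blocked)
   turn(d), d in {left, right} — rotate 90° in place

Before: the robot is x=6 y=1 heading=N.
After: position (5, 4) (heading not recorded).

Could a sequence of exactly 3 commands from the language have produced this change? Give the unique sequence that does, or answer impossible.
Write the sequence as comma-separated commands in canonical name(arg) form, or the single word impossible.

move(3), turn(right), back(1)

key: running back(1) before move(3) would end elsewhere — order is forced
from: x=6 y=1 heading=N
t=1 move(3) ⇒ x=6 y=4 heading=N
t=2 turn(right) ⇒ x=6 y=4 heading=E
t=3 back(1) ⇒ x=5 y=4 heading=E
no other 3-command option fits: unique.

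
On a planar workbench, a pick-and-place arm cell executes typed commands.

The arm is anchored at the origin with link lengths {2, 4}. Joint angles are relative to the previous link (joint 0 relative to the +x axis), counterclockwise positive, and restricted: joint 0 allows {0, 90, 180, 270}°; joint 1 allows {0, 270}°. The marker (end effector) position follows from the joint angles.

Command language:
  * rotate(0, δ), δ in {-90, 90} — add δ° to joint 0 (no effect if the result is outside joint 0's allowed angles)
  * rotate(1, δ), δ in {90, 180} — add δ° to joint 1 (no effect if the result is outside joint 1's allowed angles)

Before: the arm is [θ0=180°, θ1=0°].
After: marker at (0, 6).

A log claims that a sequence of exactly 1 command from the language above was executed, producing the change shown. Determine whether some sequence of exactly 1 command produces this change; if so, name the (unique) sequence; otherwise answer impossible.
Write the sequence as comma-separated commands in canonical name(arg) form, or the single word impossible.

rotate(0, -90)

t0: [θ0=180°, θ1=0°]
1. rotate(0, -90) → [θ0=90°, θ1=0°]
uniquely the one of 4 1-step routes that fits.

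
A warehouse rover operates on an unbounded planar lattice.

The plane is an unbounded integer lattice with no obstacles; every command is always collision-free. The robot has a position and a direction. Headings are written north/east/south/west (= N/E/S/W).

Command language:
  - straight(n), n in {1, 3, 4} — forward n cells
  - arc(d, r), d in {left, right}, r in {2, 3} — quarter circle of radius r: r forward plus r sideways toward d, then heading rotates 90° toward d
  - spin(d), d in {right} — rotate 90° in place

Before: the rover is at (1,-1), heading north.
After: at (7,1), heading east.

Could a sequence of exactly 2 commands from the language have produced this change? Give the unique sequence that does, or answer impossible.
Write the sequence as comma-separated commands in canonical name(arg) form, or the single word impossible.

key: running straight(4) before arc(right, 2) would end elsewhere — order is forced
initial: at (1,-1), heading north
[1] after arc(right, 2): at (3,1), heading east
[2] after straight(4): at (7,1), heading east
no other 2-command option fits: unique.

arc(right, 2), straight(4)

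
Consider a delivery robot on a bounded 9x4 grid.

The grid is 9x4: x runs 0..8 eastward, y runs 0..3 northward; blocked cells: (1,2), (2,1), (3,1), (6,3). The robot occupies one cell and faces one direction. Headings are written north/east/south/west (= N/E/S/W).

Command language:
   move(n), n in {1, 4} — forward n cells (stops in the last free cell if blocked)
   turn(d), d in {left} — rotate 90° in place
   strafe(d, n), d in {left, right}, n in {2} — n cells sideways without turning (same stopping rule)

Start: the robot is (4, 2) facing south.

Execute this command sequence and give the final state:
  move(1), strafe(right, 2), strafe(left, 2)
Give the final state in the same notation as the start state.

initial: (4, 2) facing south
1. move(1) → (4, 1) facing south
2. strafe(right, 2) → (4, 1) facing south
3. strafe(left, 2) → (6, 1) facing south

(6, 1) facing south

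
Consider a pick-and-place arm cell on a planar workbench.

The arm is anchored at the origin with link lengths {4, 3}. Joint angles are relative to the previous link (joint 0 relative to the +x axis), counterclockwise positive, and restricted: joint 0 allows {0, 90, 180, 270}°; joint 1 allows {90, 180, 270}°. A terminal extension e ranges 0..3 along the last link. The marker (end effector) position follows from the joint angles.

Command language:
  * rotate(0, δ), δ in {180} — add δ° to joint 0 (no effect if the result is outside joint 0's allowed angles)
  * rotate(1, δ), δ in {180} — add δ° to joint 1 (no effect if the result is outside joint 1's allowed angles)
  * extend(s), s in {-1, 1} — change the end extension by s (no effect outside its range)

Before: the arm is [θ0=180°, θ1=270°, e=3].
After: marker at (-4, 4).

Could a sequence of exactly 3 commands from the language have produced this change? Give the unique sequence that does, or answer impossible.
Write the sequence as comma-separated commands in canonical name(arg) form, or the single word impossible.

key: order matters: swapping extend(1) and extend(-1) lands elsewhere
initial: [θ0=180°, θ1=270°, e=3]
t=1 extend(1) ⇒ [θ0=180°, θ1=270°, e=3]
t=2 extend(-1) ⇒ [θ0=180°, θ1=270°, e=2]
t=3 extend(-1) ⇒ [θ0=180°, θ1=270°, e=1]
no other 3-command option fits: unique.

extend(1), extend(-1), extend(-1)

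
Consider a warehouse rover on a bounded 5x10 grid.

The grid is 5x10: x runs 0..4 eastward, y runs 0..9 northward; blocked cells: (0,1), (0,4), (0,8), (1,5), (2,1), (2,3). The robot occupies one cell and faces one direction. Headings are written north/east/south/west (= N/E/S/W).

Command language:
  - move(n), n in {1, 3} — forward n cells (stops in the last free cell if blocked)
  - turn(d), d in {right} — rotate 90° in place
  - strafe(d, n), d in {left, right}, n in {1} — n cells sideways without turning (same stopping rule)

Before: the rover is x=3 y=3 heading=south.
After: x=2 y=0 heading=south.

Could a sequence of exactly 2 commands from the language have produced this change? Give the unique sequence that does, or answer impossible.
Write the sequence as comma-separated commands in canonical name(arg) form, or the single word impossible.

key: still facing S at the end — nothing in the sequence rotates
t0: x=3 y=3 heading=south
1. move(3) → x=3 y=0 heading=south
2. strafe(right, 1) → x=2 y=0 heading=south
all 25 alternatives checked — unique.

move(3), strafe(right, 1)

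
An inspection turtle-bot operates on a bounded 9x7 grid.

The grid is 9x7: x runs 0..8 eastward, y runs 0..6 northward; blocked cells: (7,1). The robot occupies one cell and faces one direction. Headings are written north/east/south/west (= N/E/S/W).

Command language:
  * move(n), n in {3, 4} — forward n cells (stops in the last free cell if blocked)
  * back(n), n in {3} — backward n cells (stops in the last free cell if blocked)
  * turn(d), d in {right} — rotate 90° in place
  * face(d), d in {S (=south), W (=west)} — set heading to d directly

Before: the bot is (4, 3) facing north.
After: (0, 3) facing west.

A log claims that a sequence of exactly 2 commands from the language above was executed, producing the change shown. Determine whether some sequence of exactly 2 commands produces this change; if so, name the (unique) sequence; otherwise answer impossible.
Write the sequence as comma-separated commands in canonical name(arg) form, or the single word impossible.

face(W), move(4)

key: order matters: swapping face(W) and move(4) lands elsewhere
from: (4, 3) facing north
t=1 face(W) ⇒ (4, 3) facing west
t=2 move(4) ⇒ (0, 3) facing west
all 36 alternatives checked — unique.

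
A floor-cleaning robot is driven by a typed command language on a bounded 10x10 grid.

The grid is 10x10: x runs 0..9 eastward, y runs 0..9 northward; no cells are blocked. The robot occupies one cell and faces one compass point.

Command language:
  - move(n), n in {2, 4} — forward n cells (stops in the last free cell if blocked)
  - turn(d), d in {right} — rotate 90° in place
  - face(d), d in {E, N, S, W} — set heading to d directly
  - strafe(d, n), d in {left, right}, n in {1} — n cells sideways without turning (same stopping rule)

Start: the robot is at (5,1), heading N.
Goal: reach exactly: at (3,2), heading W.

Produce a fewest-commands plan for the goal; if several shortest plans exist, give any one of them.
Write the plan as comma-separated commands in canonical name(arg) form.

t0: at (5,1), heading N
[1] after face(W): at (5,1), heading W
[2] after strafe(right, 1): at (5,2), heading W
[3] after move(2): at (3,2), heading W
nothing shorter than 3 reaches the goal.

face(W), strafe(right, 1), move(2)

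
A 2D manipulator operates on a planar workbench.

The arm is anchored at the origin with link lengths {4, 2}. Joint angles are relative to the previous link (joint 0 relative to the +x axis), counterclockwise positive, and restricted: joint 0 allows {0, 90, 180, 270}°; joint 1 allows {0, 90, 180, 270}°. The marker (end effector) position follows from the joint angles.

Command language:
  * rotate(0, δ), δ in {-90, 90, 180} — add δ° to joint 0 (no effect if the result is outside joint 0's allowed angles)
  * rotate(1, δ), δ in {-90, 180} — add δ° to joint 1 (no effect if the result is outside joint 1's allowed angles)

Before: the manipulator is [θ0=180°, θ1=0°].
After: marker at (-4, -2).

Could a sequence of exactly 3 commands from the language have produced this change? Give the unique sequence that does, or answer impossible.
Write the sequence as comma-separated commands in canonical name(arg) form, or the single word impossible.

start: [θ0=180°, θ1=0°]
1. rotate(1, -90) → [θ0=180°, θ1=270°]
2. rotate(1, -90) → [θ0=180°, θ1=180°]
3. rotate(1, -90) → [θ0=180°, θ1=90°]
uniquely the one of 125 3-step routes that fits.

rotate(1, -90), rotate(1, -90), rotate(1, -90)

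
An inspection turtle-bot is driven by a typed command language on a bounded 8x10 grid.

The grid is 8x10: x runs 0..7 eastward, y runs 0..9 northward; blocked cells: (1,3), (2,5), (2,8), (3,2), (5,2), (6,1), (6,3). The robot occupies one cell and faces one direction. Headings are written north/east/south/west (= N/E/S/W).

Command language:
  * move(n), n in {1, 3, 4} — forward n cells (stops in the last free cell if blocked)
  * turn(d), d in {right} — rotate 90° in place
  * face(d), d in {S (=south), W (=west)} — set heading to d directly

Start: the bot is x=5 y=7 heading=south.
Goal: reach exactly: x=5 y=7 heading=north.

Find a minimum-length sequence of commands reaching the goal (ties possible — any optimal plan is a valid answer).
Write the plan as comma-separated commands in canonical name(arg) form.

turn(right), turn(right)

start: x=5 y=7 heading=south
[1] after turn(right): x=5 y=7 heading=west
[2] after turn(right): x=5 y=7 heading=north
shorter routes all fall short; 2 is best.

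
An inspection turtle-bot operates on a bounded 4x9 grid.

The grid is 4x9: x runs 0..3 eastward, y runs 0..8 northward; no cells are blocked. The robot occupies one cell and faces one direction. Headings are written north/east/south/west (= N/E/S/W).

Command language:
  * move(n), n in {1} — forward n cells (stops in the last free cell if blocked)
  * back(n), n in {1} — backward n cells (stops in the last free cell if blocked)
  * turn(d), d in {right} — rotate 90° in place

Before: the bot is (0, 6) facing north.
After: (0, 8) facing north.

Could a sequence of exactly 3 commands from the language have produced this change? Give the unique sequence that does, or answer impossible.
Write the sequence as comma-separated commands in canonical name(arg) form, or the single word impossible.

move(1), move(1), move(1)

key: the third move(1) runs into the grid edge before its full distance
from: (0, 6) facing north
1. move(1) → (0, 7) facing north
2. move(1) → (0, 8) facing north
3. move(1) → (0, 8) facing north
no other 3-command option fits: unique.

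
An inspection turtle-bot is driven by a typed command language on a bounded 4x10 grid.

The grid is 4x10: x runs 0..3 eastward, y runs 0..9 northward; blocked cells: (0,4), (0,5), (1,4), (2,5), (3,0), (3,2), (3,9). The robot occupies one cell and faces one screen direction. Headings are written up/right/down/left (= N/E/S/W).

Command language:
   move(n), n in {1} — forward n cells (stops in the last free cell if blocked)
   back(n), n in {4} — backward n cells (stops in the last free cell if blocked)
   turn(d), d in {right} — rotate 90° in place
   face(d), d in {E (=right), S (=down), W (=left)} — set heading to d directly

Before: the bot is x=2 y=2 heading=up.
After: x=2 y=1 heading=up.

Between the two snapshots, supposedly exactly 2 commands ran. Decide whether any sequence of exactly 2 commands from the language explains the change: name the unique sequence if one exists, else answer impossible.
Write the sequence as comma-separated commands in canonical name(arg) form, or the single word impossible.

key: running move(1) before back(4) would end elsewhere — order is forced
t0: x=2 y=2 heading=up
step 1 (back(4)): x=2 y=0 heading=up
step 2 (move(1)): x=2 y=1 heading=up
no other 2-command option fits: unique.

back(4), move(1)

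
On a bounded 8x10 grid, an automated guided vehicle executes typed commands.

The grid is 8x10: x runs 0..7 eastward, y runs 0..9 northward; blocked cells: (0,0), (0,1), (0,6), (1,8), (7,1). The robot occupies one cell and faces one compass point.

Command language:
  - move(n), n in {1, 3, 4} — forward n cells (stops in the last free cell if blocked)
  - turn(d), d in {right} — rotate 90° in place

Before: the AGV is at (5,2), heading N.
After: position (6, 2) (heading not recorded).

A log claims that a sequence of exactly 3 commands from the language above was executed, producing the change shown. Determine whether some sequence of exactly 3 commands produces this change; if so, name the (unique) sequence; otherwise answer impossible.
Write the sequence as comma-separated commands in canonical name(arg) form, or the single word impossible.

turn(right), move(1), turn(right)

begin: at (5,2), heading N
t=1 turn(right) ⇒ at (5,2), heading E
t=2 move(1) ⇒ at (6,2), heading E
t=3 turn(right) ⇒ at (6,2), heading S
uniquely the one of 64 3-step routes that fits.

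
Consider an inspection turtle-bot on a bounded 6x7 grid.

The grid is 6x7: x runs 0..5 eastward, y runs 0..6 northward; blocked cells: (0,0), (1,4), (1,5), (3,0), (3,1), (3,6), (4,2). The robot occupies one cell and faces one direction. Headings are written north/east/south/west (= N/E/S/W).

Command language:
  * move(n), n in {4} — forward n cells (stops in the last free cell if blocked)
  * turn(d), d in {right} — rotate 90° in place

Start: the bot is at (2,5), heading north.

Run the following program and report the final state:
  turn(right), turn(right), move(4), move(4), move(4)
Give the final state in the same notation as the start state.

at (2,0), heading south

from: at (2,5), heading north
t=1 turn(right) ⇒ at (2,5), heading east
t=2 turn(right) ⇒ at (2,5), heading south
t=3 move(4) ⇒ at (2,1), heading south
t=4 move(4) ⇒ at (2,0), heading south
t=5 move(4) ⇒ at (2,0), heading south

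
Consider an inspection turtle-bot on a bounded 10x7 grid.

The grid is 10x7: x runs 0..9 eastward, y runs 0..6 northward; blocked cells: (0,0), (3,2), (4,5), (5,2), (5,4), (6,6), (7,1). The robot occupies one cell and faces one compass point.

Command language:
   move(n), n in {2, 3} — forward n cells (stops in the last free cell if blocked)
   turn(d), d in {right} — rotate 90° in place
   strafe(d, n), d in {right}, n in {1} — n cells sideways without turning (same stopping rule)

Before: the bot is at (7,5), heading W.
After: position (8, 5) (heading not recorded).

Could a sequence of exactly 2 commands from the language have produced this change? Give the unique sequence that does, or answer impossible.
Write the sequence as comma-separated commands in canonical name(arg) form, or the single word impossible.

key: order matters: swapping turn(right) and strafe(right, 1) lands elsewhere
initial: at (7,5), heading W
step 1 (turn(right)): at (7,5), heading N
step 2 (strafe(right, 1)): at (8,5), heading N
no rival 2-sequence matches.

turn(right), strafe(right, 1)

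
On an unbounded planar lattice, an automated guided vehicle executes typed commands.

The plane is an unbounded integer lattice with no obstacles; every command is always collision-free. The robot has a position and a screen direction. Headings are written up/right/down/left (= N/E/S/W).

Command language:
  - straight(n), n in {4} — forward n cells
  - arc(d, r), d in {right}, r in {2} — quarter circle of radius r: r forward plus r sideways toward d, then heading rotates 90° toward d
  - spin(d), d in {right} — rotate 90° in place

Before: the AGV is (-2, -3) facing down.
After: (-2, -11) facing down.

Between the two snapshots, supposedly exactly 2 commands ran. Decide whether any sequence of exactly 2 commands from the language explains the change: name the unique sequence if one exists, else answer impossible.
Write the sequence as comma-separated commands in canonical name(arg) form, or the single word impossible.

key: heading stays S — no command in the sequence turns
from: (-2, -3) facing down
[1] after straight(4): (-2, -7) facing down
[2] after straight(4): (-2, -11) facing down
all 9 alternatives checked — unique.

straight(4), straight(4)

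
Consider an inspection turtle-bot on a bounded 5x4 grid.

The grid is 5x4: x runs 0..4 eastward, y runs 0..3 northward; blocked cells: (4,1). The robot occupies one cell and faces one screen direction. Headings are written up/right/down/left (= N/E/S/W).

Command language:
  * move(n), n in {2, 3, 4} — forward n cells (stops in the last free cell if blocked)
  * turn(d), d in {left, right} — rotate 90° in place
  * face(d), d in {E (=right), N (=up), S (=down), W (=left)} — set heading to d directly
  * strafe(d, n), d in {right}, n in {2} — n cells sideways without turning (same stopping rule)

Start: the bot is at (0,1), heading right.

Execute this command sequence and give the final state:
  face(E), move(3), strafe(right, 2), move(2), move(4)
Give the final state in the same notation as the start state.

t0: at (0,1), heading right
t=1 face(E) ⇒ at (0,1), heading right
t=2 move(3) ⇒ at (3,1), heading right
t=3 strafe(right, 2) ⇒ at (3,0), heading right
t=4 move(2) ⇒ at (4,0), heading right
t=5 move(4) ⇒ at (4,0), heading right

at (4,0), heading right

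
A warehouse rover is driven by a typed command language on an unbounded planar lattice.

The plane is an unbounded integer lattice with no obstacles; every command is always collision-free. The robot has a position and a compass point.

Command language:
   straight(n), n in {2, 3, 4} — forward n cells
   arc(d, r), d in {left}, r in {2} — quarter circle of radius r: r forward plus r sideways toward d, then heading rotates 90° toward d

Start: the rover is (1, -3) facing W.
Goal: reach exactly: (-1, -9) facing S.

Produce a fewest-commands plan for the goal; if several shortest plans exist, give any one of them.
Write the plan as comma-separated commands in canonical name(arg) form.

arc(left, 2), straight(4)

initial: (1, -3) facing W
1. arc(left, 2) → (-1, -5) facing S
2. straight(4) → (-1, -9) facing S
no 1-step plan works, so 2 is optimal.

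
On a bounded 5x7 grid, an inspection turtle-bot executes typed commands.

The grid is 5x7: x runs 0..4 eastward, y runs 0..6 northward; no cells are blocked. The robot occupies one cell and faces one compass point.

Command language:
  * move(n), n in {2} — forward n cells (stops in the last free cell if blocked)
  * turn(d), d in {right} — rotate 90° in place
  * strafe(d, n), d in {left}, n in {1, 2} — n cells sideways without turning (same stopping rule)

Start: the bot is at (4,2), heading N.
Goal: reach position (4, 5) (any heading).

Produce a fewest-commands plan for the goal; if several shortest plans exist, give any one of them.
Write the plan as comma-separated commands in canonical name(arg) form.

turn(right), strafe(left, 1), strafe(left, 2)

from: at (4,2), heading N
1. turn(right) → at (4,2), heading E
2. strafe(left, 1) → at (4,3), heading E
3. strafe(left, 2) → at (4,5), heading E
no 2-step plan works, so 3 is optimal.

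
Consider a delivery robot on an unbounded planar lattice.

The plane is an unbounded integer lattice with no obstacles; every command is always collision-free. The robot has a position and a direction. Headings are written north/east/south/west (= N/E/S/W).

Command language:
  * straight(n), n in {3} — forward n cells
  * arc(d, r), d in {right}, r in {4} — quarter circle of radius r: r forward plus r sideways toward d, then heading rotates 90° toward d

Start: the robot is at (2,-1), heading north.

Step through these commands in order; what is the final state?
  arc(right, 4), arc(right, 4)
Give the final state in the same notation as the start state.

initial: at (2,-1), heading north
1. arc(right, 4) → at (6,3), heading east
2. arc(right, 4) → at (10,-1), heading south

at (10,-1), heading south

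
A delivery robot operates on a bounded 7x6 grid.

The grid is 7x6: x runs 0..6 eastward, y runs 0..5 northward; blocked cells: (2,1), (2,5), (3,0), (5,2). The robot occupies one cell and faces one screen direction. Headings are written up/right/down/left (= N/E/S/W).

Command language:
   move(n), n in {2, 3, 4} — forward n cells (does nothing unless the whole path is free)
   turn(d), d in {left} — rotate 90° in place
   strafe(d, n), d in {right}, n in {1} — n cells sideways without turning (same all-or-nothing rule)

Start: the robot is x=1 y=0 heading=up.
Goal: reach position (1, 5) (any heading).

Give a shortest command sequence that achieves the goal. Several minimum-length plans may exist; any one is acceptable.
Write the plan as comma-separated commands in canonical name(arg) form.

move(3), move(2)

initial: x=1 y=0 heading=up
1. move(3) → x=1 y=3 heading=up
2. move(2) → x=1 y=5 heading=up
minimal: 2 command(s), checked below 2.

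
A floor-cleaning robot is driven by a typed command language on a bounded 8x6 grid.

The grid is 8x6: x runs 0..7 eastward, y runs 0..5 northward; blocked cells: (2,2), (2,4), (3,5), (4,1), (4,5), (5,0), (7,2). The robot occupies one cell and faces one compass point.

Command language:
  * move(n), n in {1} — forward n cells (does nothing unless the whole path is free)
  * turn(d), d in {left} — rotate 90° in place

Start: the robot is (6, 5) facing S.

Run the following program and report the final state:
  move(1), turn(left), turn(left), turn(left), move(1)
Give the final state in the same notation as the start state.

begin: (6, 5) facing S
step 1 (move(1)): (6, 4) facing S
step 2 (turn(left)): (6, 4) facing E
step 3 (turn(left)): (6, 4) facing N
step 4 (turn(left)): (6, 4) facing W
step 5 (move(1)): (5, 4) facing W

(5, 4) facing W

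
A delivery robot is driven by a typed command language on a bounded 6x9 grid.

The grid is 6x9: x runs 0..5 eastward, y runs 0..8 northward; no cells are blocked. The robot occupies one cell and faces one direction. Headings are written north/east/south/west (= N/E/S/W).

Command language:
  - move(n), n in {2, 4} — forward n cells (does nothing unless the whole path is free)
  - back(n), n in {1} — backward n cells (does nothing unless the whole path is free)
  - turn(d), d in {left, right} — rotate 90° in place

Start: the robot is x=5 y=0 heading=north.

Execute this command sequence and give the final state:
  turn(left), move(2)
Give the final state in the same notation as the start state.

start: x=5 y=0 heading=north
t=1 turn(left) ⇒ x=5 y=0 heading=west
t=2 move(2) ⇒ x=3 y=0 heading=west

x=3 y=0 heading=west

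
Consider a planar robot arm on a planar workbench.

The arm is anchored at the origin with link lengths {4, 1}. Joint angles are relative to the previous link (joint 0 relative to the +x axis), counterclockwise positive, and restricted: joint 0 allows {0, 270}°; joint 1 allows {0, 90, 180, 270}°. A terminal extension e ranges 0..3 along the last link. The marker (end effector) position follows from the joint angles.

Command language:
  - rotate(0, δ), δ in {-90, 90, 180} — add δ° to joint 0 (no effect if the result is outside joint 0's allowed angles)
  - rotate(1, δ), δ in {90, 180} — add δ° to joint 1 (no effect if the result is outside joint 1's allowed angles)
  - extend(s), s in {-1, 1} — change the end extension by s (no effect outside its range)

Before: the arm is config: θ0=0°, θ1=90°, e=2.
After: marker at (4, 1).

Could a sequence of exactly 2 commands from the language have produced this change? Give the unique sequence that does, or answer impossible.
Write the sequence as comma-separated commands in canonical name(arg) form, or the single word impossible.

begin: config: θ0=0°, θ1=90°, e=2
[1] after extend(-1): config: θ0=0°, θ1=90°, e=1
[2] after extend(-1): config: θ0=0°, θ1=90°, e=0
no other 2-command option fits: unique.

extend(-1), extend(-1)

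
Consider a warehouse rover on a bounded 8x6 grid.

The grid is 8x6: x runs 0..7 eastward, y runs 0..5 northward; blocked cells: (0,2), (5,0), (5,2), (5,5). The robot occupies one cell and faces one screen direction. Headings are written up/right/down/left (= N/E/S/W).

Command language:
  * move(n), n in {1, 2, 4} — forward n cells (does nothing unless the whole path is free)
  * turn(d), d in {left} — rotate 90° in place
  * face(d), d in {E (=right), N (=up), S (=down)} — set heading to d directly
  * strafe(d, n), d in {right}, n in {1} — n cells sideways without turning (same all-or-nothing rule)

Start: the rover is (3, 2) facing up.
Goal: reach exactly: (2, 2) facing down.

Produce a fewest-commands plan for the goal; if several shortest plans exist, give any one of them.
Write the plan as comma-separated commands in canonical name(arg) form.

face(S), strafe(right, 1)

begin: (3, 2) facing up
[1] after face(S): (3, 2) facing down
[2] after strafe(right, 1): (2, 2) facing down
shorter routes all fall short; 2 is best.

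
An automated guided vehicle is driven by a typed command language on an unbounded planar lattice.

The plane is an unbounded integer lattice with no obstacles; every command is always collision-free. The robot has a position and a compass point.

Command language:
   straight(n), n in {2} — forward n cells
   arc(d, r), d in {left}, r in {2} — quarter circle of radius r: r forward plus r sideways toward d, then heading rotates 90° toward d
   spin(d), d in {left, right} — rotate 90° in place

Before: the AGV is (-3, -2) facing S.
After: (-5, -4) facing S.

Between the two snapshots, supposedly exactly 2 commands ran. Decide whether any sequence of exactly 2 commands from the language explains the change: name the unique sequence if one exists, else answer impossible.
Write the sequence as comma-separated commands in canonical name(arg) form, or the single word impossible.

spin(right), arc(left, 2)

key: still facing S at the end — net rotation zero over 2 steps
from: (-3, -2) facing S
t=1 spin(right) ⇒ (-3, -2) facing W
t=2 arc(left, 2) ⇒ (-5, -4) facing S
all 16 alternatives checked — unique.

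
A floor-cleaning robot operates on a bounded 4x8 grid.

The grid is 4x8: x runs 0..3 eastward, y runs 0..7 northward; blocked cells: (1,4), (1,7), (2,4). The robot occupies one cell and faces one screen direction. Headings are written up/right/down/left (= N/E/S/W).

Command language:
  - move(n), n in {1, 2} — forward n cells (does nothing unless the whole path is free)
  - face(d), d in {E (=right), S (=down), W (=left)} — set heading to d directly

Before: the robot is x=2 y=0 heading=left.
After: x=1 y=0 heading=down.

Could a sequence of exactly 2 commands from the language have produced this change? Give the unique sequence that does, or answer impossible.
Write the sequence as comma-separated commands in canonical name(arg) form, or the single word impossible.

key: position moved to (1,0) AND the heading swung to S — translation plus rotation needed
begin: x=2 y=0 heading=left
step 1 (move(1)): x=1 y=0 heading=left
step 2 (face(S)): x=1 y=0 heading=down
no other 2-command option fits: unique.

move(1), face(S)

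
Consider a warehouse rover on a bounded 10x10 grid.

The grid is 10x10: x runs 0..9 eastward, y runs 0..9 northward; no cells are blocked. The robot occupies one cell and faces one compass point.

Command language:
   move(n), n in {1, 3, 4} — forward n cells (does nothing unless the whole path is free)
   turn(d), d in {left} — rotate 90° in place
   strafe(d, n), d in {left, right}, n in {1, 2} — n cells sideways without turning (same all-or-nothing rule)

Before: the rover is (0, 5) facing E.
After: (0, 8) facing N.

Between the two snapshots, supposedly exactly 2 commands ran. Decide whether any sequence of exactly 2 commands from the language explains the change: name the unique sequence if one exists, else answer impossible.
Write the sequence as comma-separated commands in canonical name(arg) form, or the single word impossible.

key: position moved to (0,8) AND the heading swung to N — translation plus rotation needed
initial: (0, 5) facing E
[1] after turn(left): (0, 5) facing N
[2] after move(3): (0, 8) facing N
uniquely the one of 64 2-step routes that fits.

turn(left), move(3)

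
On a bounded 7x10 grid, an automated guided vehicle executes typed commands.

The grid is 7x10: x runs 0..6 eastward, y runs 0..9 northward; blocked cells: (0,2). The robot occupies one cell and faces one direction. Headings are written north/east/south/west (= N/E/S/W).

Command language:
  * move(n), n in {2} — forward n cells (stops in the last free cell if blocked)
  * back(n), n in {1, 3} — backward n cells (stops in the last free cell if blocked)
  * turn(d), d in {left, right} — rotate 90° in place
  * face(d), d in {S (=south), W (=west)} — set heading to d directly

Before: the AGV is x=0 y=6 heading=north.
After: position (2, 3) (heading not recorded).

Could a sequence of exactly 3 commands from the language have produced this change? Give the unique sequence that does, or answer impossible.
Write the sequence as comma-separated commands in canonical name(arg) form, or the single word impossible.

back(3), turn(right), move(2)

key: running move(2) before back(3) would end elsewhere — order is forced
begin: x=0 y=6 heading=north
[1] after back(3): x=0 y=3 heading=north
[2] after turn(right): x=0 y=3 heading=east
[3] after move(2): x=2 y=3 heading=east
no other 3-command option fits: unique.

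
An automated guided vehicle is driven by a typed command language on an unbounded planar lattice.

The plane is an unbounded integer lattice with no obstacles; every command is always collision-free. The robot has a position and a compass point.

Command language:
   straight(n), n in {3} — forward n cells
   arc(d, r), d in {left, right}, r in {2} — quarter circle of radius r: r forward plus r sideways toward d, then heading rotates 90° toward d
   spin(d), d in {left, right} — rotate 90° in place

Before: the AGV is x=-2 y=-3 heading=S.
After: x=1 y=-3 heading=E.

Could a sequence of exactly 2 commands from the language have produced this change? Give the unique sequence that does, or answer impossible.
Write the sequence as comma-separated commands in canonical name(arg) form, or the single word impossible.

spin(left), straight(3)

key: position moved to (1,-3) AND the heading swung to E — translation plus rotation needed
initial: x=-2 y=-3 heading=S
step 1 (spin(left)): x=-2 y=-3 heading=E
step 2 (straight(3)): x=1 y=-3 heading=E
uniquely the one of 25 2-step routes that fits.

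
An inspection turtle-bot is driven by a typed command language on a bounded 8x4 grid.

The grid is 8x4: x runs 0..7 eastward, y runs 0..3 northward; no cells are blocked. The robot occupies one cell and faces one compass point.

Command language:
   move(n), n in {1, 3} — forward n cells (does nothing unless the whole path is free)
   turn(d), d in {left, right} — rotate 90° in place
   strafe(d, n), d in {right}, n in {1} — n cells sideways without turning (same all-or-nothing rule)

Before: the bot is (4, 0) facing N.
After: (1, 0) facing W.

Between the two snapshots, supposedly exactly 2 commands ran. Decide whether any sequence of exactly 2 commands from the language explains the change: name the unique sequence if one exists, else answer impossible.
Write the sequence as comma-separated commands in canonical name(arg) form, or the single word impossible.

turn(left), move(3)

key: order matters: swapping turn(left) and move(3) lands elsewhere
t0: (4, 0) facing N
step 1 (turn(left)): (4, 0) facing W
step 2 (move(3)): (1, 0) facing W
no rival 2-sequence matches.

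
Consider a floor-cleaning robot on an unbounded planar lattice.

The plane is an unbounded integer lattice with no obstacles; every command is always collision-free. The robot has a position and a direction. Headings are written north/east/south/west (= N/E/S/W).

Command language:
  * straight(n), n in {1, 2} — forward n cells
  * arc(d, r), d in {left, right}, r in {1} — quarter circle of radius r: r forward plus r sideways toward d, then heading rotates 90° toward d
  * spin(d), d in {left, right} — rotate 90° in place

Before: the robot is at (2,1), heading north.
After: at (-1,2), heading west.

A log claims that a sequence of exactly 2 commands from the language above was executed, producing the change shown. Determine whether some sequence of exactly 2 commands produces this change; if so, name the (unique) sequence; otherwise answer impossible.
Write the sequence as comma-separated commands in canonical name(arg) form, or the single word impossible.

key: running straight(2) before arc(left, 1) would end elsewhere — order is forced
start: at (2,1), heading north
1. arc(left, 1) → at (1,2), heading west
2. straight(2) → at (-1,2), heading west
all 36 alternatives checked — unique.

arc(left, 1), straight(2)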